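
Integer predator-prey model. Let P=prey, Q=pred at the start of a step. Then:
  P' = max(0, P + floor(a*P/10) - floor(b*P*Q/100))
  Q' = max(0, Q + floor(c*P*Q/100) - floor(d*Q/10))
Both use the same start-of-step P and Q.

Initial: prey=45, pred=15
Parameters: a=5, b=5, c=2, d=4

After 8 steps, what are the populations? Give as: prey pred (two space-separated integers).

Step 1: prey: 45+22-33=34; pred: 15+13-6=22
Step 2: prey: 34+17-37=14; pred: 22+14-8=28
Step 3: prey: 14+7-19=2; pred: 28+7-11=24
Step 4: prey: 2+1-2=1; pred: 24+0-9=15
Step 5: prey: 1+0-0=1; pred: 15+0-6=9
Step 6: prey: 1+0-0=1; pred: 9+0-3=6
Step 7: prey: 1+0-0=1; pred: 6+0-2=4
Step 8: prey: 1+0-0=1; pred: 4+0-1=3

Answer: 1 3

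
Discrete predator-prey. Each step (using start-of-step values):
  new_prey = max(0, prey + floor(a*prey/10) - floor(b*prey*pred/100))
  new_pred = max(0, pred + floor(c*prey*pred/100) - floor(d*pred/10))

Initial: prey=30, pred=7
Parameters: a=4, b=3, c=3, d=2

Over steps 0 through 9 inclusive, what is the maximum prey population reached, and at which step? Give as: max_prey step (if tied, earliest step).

Answer: 38 2

Derivation:
Step 1: prey: 30+12-6=36; pred: 7+6-1=12
Step 2: prey: 36+14-12=38; pred: 12+12-2=22
Step 3: prey: 38+15-25=28; pred: 22+25-4=43
Step 4: prey: 28+11-36=3; pred: 43+36-8=71
Step 5: prey: 3+1-6=0; pred: 71+6-14=63
Step 6: prey: 0+0-0=0; pred: 63+0-12=51
Step 7: prey: 0+0-0=0; pred: 51+0-10=41
Step 8: prey: 0+0-0=0; pred: 41+0-8=33
Step 9: prey: 0+0-0=0; pred: 33+0-6=27
Max prey = 38 at step 2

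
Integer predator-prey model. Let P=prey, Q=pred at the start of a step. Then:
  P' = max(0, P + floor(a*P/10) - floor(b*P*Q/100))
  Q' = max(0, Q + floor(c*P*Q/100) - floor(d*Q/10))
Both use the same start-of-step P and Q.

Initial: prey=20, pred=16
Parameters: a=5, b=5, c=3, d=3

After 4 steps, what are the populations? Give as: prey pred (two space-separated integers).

Step 1: prey: 20+10-16=14; pred: 16+9-4=21
Step 2: prey: 14+7-14=7; pred: 21+8-6=23
Step 3: prey: 7+3-8=2; pred: 23+4-6=21
Step 4: prey: 2+1-2=1; pred: 21+1-6=16

Answer: 1 16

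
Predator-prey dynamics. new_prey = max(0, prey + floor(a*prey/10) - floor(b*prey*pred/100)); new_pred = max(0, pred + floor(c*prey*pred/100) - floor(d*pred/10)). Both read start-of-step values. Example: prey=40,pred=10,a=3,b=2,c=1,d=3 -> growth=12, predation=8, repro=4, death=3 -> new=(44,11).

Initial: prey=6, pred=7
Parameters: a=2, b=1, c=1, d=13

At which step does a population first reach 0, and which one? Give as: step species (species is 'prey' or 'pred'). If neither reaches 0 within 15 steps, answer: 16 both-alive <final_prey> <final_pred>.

Answer: 1 pred

Derivation:
Step 1: prey: 6+1-0=7; pred: 7+0-9=0
First extinction: pred at step 1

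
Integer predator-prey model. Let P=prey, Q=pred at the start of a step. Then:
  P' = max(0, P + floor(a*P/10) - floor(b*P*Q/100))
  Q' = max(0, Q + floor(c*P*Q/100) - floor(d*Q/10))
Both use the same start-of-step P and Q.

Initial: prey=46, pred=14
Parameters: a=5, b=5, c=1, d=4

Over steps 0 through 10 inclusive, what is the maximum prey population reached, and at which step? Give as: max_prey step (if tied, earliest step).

Step 1: prey: 46+23-32=37; pred: 14+6-5=15
Step 2: prey: 37+18-27=28; pred: 15+5-6=14
Step 3: prey: 28+14-19=23; pred: 14+3-5=12
Step 4: prey: 23+11-13=21; pred: 12+2-4=10
Step 5: prey: 21+10-10=21; pred: 10+2-4=8
Step 6: prey: 21+10-8=23; pred: 8+1-3=6
Step 7: prey: 23+11-6=28; pred: 6+1-2=5
Step 8: prey: 28+14-7=35; pred: 5+1-2=4
Step 9: prey: 35+17-7=45; pred: 4+1-1=4
Step 10: prey: 45+22-9=58; pred: 4+1-1=4
Max prey = 58 at step 10

Answer: 58 10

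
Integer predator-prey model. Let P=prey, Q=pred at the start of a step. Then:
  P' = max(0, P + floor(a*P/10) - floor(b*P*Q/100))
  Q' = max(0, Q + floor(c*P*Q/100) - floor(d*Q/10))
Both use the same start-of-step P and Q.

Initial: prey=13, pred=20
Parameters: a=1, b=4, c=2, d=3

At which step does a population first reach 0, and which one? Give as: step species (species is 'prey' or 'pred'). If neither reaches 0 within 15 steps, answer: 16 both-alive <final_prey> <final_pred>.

Step 1: prey: 13+1-10=4; pred: 20+5-6=19
Step 2: prey: 4+0-3=1; pred: 19+1-5=15
Step 3: prey: 1+0-0=1; pred: 15+0-4=11
Step 4: prey: 1+0-0=1; pred: 11+0-3=8
Step 5: prey: 1+0-0=1; pred: 8+0-2=6
Step 6: prey: 1+0-0=1; pred: 6+0-1=5
Step 7: prey: 1+0-0=1; pred: 5+0-1=4
Step 8: prey: 1+0-0=1; pred: 4+0-1=3
Step 9: prey: 1+0-0=1; pred: 3+0-0=3
Steps 10-15: state stable at prey=1, pred=3 (no change)
No extinction within 15 steps

Answer: 16 both-alive 1 3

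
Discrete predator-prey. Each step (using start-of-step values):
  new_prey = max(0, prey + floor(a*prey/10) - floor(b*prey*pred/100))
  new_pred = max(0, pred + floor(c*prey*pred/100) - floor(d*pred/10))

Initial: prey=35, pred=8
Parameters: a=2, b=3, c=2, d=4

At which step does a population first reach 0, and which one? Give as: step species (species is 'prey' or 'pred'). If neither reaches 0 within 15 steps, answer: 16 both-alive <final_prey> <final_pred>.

Step 1: prey: 35+7-8=34; pred: 8+5-3=10
Step 2: prey: 34+6-10=30; pred: 10+6-4=12
Step 3: prey: 30+6-10=26; pred: 12+7-4=15
Step 4: prey: 26+5-11=20; pred: 15+7-6=16
Step 5: prey: 20+4-9=15; pred: 16+6-6=16
Step 6: prey: 15+3-7=11; pred: 16+4-6=14
Step 7: prey: 11+2-4=9; pred: 14+3-5=12
Step 8: prey: 9+1-3=7; pred: 12+2-4=10
Step 9: prey: 7+1-2=6; pred: 10+1-4=7
Step 10: prey: 6+1-1=6; pred: 7+0-2=5
Step 11: prey: 6+1-0=7; pred: 5+0-2=3
Step 12: prey: 7+1-0=8; pred: 3+0-1=2
Step 13: prey: 8+1-0=9; pred: 2+0-0=2
Step 14: prey: 9+1-0=10; pred: 2+0-0=2
Step 15: prey: 10+2-0=12; pred: 2+0-0=2
No extinction within 15 steps

Answer: 16 both-alive 12 2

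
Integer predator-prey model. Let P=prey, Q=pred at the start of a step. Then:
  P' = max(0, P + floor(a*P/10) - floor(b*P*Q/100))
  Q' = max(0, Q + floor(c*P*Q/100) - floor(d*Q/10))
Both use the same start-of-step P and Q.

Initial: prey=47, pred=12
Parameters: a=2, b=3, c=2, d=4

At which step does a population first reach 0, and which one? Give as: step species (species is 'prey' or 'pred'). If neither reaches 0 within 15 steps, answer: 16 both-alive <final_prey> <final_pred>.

Answer: 16 both-alive 1 2

Derivation:
Step 1: prey: 47+9-16=40; pred: 12+11-4=19
Step 2: prey: 40+8-22=26; pred: 19+15-7=27
Step 3: prey: 26+5-21=10; pred: 27+14-10=31
Step 4: prey: 10+2-9=3; pred: 31+6-12=25
Step 5: prey: 3+0-2=1; pred: 25+1-10=16
Step 6: prey: 1+0-0=1; pred: 16+0-6=10
Step 7: prey: 1+0-0=1; pred: 10+0-4=6
Step 8: prey: 1+0-0=1; pred: 6+0-2=4
Step 9: prey: 1+0-0=1; pred: 4+0-1=3
Step 10: prey: 1+0-0=1; pred: 3+0-1=2
Step 11: prey: 1+0-0=1; pred: 2+0-0=2
Steps 12-15: state stable at prey=1, pred=2 (no change)
No extinction within 15 steps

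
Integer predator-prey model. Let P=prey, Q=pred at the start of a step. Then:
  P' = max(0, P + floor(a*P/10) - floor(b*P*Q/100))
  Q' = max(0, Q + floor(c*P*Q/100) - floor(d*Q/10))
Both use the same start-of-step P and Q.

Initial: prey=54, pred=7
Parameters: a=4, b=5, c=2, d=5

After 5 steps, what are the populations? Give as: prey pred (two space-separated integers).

Answer: 0 14

Derivation:
Step 1: prey: 54+21-18=57; pred: 7+7-3=11
Step 2: prey: 57+22-31=48; pred: 11+12-5=18
Step 3: prey: 48+19-43=24; pred: 18+17-9=26
Step 4: prey: 24+9-31=2; pred: 26+12-13=25
Step 5: prey: 2+0-2=0; pred: 25+1-12=14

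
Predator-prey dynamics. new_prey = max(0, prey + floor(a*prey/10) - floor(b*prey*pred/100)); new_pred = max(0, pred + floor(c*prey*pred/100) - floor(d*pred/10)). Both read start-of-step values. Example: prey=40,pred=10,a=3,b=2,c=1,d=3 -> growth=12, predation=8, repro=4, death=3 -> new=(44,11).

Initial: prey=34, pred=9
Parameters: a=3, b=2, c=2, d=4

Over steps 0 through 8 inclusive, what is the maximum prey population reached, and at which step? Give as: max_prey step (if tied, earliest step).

Step 1: prey: 34+10-6=38; pred: 9+6-3=12
Step 2: prey: 38+11-9=40; pred: 12+9-4=17
Step 3: prey: 40+12-13=39; pred: 17+13-6=24
Step 4: prey: 39+11-18=32; pred: 24+18-9=33
Step 5: prey: 32+9-21=20; pred: 33+21-13=41
Step 6: prey: 20+6-16=10; pred: 41+16-16=41
Step 7: prey: 10+3-8=5; pred: 41+8-16=33
Step 8: prey: 5+1-3=3; pred: 33+3-13=23
Max prey = 40 at step 2

Answer: 40 2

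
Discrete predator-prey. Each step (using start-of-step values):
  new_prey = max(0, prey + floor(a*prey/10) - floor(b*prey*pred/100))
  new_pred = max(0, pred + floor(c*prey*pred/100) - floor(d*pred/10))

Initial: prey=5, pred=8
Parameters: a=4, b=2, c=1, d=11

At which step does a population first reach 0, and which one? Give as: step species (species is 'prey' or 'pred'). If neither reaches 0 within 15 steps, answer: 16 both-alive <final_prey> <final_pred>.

Answer: 1 pred

Derivation:
Step 1: prey: 5+2-0=7; pred: 8+0-8=0
First extinction: pred at step 1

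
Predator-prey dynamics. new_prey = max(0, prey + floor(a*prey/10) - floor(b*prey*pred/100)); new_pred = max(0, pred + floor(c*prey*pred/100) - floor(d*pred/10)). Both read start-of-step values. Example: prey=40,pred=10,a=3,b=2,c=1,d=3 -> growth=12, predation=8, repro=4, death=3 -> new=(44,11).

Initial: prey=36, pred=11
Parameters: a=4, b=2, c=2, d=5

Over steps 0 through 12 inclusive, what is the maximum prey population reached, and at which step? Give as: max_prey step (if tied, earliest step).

Answer: 51 3

Derivation:
Step 1: prey: 36+14-7=43; pred: 11+7-5=13
Step 2: prey: 43+17-11=49; pred: 13+11-6=18
Step 3: prey: 49+19-17=51; pred: 18+17-9=26
Step 4: prey: 51+20-26=45; pred: 26+26-13=39
Step 5: prey: 45+18-35=28; pred: 39+35-19=55
Step 6: prey: 28+11-30=9; pred: 55+30-27=58
Step 7: prey: 9+3-10=2; pred: 58+10-29=39
Step 8: prey: 2+0-1=1; pred: 39+1-19=21
Step 9: prey: 1+0-0=1; pred: 21+0-10=11
Step 10: prey: 1+0-0=1; pred: 11+0-5=6
Step 11: prey: 1+0-0=1; pred: 6+0-3=3
Step 12: prey: 1+0-0=1; pred: 3+0-1=2
Max prey = 51 at step 3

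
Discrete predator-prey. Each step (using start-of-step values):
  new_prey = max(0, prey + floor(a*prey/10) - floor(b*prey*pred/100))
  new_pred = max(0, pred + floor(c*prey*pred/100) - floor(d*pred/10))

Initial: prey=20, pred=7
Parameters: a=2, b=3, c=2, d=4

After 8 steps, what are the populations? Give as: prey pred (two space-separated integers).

Answer: 20 7

Derivation:
Step 1: prey: 20+4-4=20; pred: 7+2-2=7
Step 2: prey: 20+4-4=20; pred: 7+2-2=7
Step 3: prey: 20+4-4=20; pred: 7+2-2=7
Step 4: prey: 20+4-4=20; pred: 7+2-2=7
Step 5: prey: 20+4-4=20; pred: 7+2-2=7
Step 6: prey: 20+4-4=20; pred: 7+2-2=7
Step 7: prey: 20+4-4=20; pred: 7+2-2=7
Step 8: prey: 20+4-4=20; pred: 7+2-2=7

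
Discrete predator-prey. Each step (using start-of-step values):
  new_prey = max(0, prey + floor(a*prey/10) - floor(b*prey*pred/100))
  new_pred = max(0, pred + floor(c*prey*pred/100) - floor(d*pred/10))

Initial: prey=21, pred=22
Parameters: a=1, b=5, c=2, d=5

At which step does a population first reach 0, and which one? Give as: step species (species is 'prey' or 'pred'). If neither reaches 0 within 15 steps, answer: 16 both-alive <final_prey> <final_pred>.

Step 1: prey: 21+2-23=0; pred: 22+9-11=20
First extinction: prey at step 1

Answer: 1 prey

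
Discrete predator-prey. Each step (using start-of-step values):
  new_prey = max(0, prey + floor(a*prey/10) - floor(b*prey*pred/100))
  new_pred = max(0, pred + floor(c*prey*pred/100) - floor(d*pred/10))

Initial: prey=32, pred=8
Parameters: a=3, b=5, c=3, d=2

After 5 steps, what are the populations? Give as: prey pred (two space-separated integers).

Step 1: prey: 32+9-12=29; pred: 8+7-1=14
Step 2: prey: 29+8-20=17; pred: 14+12-2=24
Step 3: prey: 17+5-20=2; pred: 24+12-4=32
Step 4: prey: 2+0-3=0; pred: 32+1-6=27
Step 5: prey: 0+0-0=0; pred: 27+0-5=22

Answer: 0 22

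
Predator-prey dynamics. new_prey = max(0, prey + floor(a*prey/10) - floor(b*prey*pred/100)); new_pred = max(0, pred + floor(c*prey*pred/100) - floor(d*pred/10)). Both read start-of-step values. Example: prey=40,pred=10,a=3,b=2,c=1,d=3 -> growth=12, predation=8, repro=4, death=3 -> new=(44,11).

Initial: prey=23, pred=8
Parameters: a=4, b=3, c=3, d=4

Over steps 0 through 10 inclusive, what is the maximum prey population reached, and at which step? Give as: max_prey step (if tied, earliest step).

Step 1: prey: 23+9-5=27; pred: 8+5-3=10
Step 2: prey: 27+10-8=29; pred: 10+8-4=14
Step 3: prey: 29+11-12=28; pred: 14+12-5=21
Step 4: prey: 28+11-17=22; pred: 21+17-8=30
Step 5: prey: 22+8-19=11; pred: 30+19-12=37
Step 6: prey: 11+4-12=3; pred: 37+12-14=35
Step 7: prey: 3+1-3=1; pred: 35+3-14=24
Step 8: prey: 1+0-0=1; pred: 24+0-9=15
Step 9: prey: 1+0-0=1; pred: 15+0-6=9
Step 10: prey: 1+0-0=1; pred: 9+0-3=6
Max prey = 29 at step 2

Answer: 29 2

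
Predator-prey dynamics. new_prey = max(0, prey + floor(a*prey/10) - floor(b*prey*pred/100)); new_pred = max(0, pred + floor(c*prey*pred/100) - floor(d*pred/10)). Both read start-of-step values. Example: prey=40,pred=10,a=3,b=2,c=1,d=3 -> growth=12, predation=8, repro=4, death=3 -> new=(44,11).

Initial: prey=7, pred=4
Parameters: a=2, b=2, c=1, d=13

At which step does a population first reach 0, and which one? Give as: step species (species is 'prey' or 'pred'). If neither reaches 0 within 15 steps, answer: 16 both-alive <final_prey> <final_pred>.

Answer: 1 pred

Derivation:
Step 1: prey: 7+1-0=8; pred: 4+0-5=0
First extinction: pred at step 1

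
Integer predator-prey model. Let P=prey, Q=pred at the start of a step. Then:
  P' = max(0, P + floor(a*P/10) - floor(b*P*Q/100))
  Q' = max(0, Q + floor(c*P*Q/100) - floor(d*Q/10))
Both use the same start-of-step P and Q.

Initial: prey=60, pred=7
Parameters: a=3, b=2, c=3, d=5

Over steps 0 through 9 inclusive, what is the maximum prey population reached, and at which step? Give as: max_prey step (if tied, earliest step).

Answer: 70 1

Derivation:
Step 1: prey: 60+18-8=70; pred: 7+12-3=16
Step 2: prey: 70+21-22=69; pred: 16+33-8=41
Step 3: prey: 69+20-56=33; pred: 41+84-20=105
Step 4: prey: 33+9-69=0; pred: 105+103-52=156
Step 5: prey: 0+0-0=0; pred: 156+0-78=78
Step 6: prey: 0+0-0=0; pred: 78+0-39=39
Step 7: prey: 0+0-0=0; pred: 39+0-19=20
Step 8: prey: 0+0-0=0; pred: 20+0-10=10
Step 9: prey: 0+0-0=0; pred: 10+0-5=5
Max prey = 70 at step 1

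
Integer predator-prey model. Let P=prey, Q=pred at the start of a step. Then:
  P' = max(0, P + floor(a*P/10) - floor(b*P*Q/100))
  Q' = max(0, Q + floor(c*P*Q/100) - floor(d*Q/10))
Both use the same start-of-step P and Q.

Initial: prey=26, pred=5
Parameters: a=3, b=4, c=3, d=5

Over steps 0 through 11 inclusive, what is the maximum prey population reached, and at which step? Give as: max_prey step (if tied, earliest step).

Step 1: prey: 26+7-5=28; pred: 5+3-2=6
Step 2: prey: 28+8-6=30; pred: 6+5-3=8
Step 3: prey: 30+9-9=30; pred: 8+7-4=11
Step 4: prey: 30+9-13=26; pred: 11+9-5=15
Step 5: prey: 26+7-15=18; pred: 15+11-7=19
Step 6: prey: 18+5-13=10; pred: 19+10-9=20
Step 7: prey: 10+3-8=5; pred: 20+6-10=16
Step 8: prey: 5+1-3=3; pred: 16+2-8=10
Step 9: prey: 3+0-1=2; pred: 10+0-5=5
Step 10: prey: 2+0-0=2; pred: 5+0-2=3
Step 11: prey: 2+0-0=2; pred: 3+0-1=2
Max prey = 30 at step 2

Answer: 30 2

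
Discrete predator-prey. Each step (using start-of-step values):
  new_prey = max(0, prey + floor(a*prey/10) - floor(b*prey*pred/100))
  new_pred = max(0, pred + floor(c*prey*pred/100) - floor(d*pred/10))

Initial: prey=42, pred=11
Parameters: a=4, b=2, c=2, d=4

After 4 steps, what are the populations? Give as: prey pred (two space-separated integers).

Step 1: prey: 42+16-9=49; pred: 11+9-4=16
Step 2: prey: 49+19-15=53; pred: 16+15-6=25
Step 3: prey: 53+21-26=48; pred: 25+26-10=41
Step 4: prey: 48+19-39=28; pred: 41+39-16=64

Answer: 28 64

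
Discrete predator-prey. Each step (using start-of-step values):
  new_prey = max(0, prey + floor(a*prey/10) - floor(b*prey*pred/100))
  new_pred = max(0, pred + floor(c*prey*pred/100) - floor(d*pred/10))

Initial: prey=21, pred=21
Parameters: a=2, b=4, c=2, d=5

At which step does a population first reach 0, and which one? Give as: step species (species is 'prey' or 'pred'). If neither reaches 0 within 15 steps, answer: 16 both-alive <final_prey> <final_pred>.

Step 1: prey: 21+4-17=8; pred: 21+8-10=19
Step 2: prey: 8+1-6=3; pred: 19+3-9=13
Step 3: prey: 3+0-1=2; pred: 13+0-6=7
Step 4: prey: 2+0-0=2; pred: 7+0-3=4
Step 5: prey: 2+0-0=2; pred: 4+0-2=2
Step 6: prey: 2+0-0=2; pred: 2+0-1=1
Step 7: prey: 2+0-0=2; pred: 1+0-0=1
Steps 8-15: state stable at prey=2, pred=1 (no change)
No extinction within 15 steps

Answer: 16 both-alive 2 1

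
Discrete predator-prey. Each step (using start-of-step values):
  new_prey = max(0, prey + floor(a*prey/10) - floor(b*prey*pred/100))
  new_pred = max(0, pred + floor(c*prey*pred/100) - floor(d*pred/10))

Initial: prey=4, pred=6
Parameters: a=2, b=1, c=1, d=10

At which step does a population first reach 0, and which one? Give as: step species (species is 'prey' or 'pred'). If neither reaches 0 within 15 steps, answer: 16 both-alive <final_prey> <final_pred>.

Step 1: prey: 4+0-0=4; pred: 6+0-6=0
First extinction: pred at step 1

Answer: 1 pred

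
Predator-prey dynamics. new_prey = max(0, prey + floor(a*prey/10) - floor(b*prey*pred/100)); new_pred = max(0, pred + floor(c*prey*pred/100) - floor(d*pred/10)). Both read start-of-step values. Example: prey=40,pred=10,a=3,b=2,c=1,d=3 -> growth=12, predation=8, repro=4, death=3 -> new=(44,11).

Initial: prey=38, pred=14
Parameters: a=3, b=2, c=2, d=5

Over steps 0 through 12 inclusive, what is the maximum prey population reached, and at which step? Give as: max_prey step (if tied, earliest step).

Answer: 39 1

Derivation:
Step 1: prey: 38+11-10=39; pred: 14+10-7=17
Step 2: prey: 39+11-13=37; pred: 17+13-8=22
Step 3: prey: 37+11-16=32; pred: 22+16-11=27
Step 4: prey: 32+9-17=24; pred: 27+17-13=31
Step 5: prey: 24+7-14=17; pred: 31+14-15=30
Step 6: prey: 17+5-10=12; pred: 30+10-15=25
Step 7: prey: 12+3-6=9; pred: 25+6-12=19
Step 8: prey: 9+2-3=8; pred: 19+3-9=13
Step 9: prey: 8+2-2=8; pred: 13+2-6=9
Step 10: prey: 8+2-1=9; pred: 9+1-4=6
Step 11: prey: 9+2-1=10; pred: 6+1-3=4
Step 12: prey: 10+3-0=13; pred: 4+0-2=2
Max prey = 39 at step 1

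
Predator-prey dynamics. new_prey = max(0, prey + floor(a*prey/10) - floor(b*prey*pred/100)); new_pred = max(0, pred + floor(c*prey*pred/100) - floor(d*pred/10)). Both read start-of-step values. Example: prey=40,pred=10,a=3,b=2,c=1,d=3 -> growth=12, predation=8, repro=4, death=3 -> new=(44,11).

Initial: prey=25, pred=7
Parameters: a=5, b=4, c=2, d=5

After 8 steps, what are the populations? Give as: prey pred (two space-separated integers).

Answer: 1 30

Derivation:
Step 1: prey: 25+12-7=30; pred: 7+3-3=7
Step 2: prey: 30+15-8=37; pred: 7+4-3=8
Step 3: prey: 37+18-11=44; pred: 8+5-4=9
Step 4: prey: 44+22-15=51; pred: 9+7-4=12
Step 5: prey: 51+25-24=52; pred: 12+12-6=18
Step 6: prey: 52+26-37=41; pred: 18+18-9=27
Step 7: prey: 41+20-44=17; pred: 27+22-13=36
Step 8: prey: 17+8-24=1; pred: 36+12-18=30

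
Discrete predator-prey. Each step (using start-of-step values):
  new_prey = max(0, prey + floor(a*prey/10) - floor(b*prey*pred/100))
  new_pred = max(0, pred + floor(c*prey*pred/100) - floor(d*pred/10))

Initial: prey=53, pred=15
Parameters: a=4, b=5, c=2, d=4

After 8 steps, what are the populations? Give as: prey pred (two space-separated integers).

Step 1: prey: 53+21-39=35; pred: 15+15-6=24
Step 2: prey: 35+14-42=7; pred: 24+16-9=31
Step 3: prey: 7+2-10=0; pred: 31+4-12=23
Step 4: prey: 0+0-0=0; pred: 23+0-9=14
Step 5: prey: 0+0-0=0; pred: 14+0-5=9
Step 6: prey: 0+0-0=0; pred: 9+0-3=6
Step 7: prey: 0+0-0=0; pred: 6+0-2=4
Step 8: prey: 0+0-0=0; pred: 4+0-1=3

Answer: 0 3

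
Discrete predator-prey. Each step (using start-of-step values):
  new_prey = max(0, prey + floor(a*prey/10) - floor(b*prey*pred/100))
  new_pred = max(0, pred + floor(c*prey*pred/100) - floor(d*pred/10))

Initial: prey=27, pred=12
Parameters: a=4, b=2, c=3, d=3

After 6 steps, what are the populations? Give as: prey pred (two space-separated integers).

Step 1: prey: 27+10-6=31; pred: 12+9-3=18
Step 2: prey: 31+12-11=32; pred: 18+16-5=29
Step 3: prey: 32+12-18=26; pred: 29+27-8=48
Step 4: prey: 26+10-24=12; pred: 48+37-14=71
Step 5: prey: 12+4-17=0; pred: 71+25-21=75
Step 6: prey: 0+0-0=0; pred: 75+0-22=53

Answer: 0 53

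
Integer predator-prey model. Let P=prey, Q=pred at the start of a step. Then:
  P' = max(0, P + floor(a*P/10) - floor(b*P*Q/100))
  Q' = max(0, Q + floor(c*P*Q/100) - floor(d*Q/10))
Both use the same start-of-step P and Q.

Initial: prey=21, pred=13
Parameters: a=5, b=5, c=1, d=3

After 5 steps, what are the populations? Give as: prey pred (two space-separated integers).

Step 1: prey: 21+10-13=18; pred: 13+2-3=12
Step 2: prey: 18+9-10=17; pred: 12+2-3=11
Step 3: prey: 17+8-9=16; pred: 11+1-3=9
Step 4: prey: 16+8-7=17; pred: 9+1-2=8
Step 5: prey: 17+8-6=19; pred: 8+1-2=7

Answer: 19 7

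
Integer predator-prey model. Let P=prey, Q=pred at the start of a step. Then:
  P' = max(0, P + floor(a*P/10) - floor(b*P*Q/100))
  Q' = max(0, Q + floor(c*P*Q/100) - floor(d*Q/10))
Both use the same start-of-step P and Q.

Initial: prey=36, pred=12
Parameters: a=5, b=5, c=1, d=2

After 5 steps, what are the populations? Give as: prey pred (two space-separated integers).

Step 1: prey: 36+18-21=33; pred: 12+4-2=14
Step 2: prey: 33+16-23=26; pred: 14+4-2=16
Step 3: prey: 26+13-20=19; pred: 16+4-3=17
Step 4: prey: 19+9-16=12; pred: 17+3-3=17
Step 5: prey: 12+6-10=8; pred: 17+2-3=16

Answer: 8 16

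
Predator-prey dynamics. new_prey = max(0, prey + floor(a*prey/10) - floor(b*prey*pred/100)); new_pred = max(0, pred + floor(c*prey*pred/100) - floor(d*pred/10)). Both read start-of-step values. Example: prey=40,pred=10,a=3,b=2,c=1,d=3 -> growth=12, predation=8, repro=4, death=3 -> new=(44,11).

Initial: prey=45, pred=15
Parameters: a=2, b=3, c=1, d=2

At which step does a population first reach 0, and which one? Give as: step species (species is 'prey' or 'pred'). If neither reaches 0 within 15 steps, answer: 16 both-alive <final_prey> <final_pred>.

Step 1: prey: 45+9-20=34; pred: 15+6-3=18
Step 2: prey: 34+6-18=22; pred: 18+6-3=21
Step 3: prey: 22+4-13=13; pred: 21+4-4=21
Step 4: prey: 13+2-8=7; pred: 21+2-4=19
Step 5: prey: 7+1-3=5; pred: 19+1-3=17
Step 6: prey: 5+1-2=4; pred: 17+0-3=14
Step 7: prey: 4+0-1=3; pred: 14+0-2=12
Step 8: prey: 3+0-1=2; pred: 12+0-2=10
Step 9: prey: 2+0-0=2; pred: 10+0-2=8
Step 10: prey: 2+0-0=2; pred: 8+0-1=7
Step 11: prey: 2+0-0=2; pred: 7+0-1=6
Step 12: prey: 2+0-0=2; pred: 6+0-1=5
Step 13: prey: 2+0-0=2; pred: 5+0-1=4
Step 14: prey: 2+0-0=2; pred: 4+0-0=4
Steps 15-15: state stable at prey=2, pred=4 (no change)
No extinction within 15 steps

Answer: 16 both-alive 2 4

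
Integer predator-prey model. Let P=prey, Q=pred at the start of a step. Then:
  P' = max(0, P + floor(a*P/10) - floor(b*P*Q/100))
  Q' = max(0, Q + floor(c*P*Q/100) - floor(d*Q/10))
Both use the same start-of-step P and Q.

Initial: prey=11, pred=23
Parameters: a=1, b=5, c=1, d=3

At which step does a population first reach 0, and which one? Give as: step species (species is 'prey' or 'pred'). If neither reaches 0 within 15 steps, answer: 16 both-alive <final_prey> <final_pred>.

Step 1: prey: 11+1-12=0; pred: 23+2-6=19
First extinction: prey at step 1

Answer: 1 prey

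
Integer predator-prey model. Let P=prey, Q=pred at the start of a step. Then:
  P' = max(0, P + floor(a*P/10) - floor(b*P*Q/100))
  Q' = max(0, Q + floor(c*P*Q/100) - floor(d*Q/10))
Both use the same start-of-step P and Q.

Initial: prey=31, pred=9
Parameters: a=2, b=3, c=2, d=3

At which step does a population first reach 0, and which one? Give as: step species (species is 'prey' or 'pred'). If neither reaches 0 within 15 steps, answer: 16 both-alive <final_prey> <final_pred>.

Answer: 16 both-alive 3 3

Derivation:
Step 1: prey: 31+6-8=29; pred: 9+5-2=12
Step 2: prey: 29+5-10=24; pred: 12+6-3=15
Step 3: prey: 24+4-10=18; pred: 15+7-4=18
Step 4: prey: 18+3-9=12; pred: 18+6-5=19
Step 5: prey: 12+2-6=8; pred: 19+4-5=18
Step 6: prey: 8+1-4=5; pred: 18+2-5=15
Step 7: prey: 5+1-2=4; pred: 15+1-4=12
Step 8: prey: 4+0-1=3; pred: 12+0-3=9
Step 9: prey: 3+0-0=3; pred: 9+0-2=7
Step 10: prey: 3+0-0=3; pred: 7+0-2=5
Step 11: prey: 3+0-0=3; pred: 5+0-1=4
Step 12: prey: 3+0-0=3; pred: 4+0-1=3
Step 13: prey: 3+0-0=3; pred: 3+0-0=3
Steps 14-15: state stable at prey=3, pred=3 (no change)
No extinction within 15 steps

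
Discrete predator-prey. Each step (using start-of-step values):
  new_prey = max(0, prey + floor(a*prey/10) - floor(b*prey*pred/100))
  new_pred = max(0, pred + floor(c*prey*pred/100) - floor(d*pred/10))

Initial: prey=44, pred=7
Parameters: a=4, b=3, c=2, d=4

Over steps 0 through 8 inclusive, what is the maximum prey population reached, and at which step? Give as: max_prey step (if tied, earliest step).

Step 1: prey: 44+17-9=52; pred: 7+6-2=11
Step 2: prey: 52+20-17=55; pred: 11+11-4=18
Step 3: prey: 55+22-29=48; pred: 18+19-7=30
Step 4: prey: 48+19-43=24; pred: 30+28-12=46
Step 5: prey: 24+9-33=0; pred: 46+22-18=50
Step 6: prey: 0+0-0=0; pred: 50+0-20=30
Step 7: prey: 0+0-0=0; pred: 30+0-12=18
Step 8: prey: 0+0-0=0; pred: 18+0-7=11
Max prey = 55 at step 2

Answer: 55 2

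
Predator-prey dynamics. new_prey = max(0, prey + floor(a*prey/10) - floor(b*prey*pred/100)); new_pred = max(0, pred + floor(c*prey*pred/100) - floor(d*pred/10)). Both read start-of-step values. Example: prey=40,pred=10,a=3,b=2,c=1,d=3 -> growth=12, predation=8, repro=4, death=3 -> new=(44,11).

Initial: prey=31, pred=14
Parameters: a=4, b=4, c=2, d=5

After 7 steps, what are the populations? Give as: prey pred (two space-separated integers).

Answer: 16 5

Derivation:
Step 1: prey: 31+12-17=26; pred: 14+8-7=15
Step 2: prey: 26+10-15=21; pred: 15+7-7=15
Step 3: prey: 21+8-12=17; pred: 15+6-7=14
Step 4: prey: 17+6-9=14; pred: 14+4-7=11
Step 5: prey: 14+5-6=13; pred: 11+3-5=9
Step 6: prey: 13+5-4=14; pred: 9+2-4=7
Step 7: prey: 14+5-3=16; pred: 7+1-3=5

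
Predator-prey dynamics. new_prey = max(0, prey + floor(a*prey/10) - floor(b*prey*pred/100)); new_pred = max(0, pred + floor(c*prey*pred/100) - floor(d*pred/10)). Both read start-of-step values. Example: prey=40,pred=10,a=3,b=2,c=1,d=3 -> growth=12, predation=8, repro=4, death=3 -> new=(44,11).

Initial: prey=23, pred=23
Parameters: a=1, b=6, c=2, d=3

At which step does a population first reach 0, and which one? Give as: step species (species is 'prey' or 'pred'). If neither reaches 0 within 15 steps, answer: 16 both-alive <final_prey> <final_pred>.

Answer: 1 prey

Derivation:
Step 1: prey: 23+2-31=0; pred: 23+10-6=27
First extinction: prey at step 1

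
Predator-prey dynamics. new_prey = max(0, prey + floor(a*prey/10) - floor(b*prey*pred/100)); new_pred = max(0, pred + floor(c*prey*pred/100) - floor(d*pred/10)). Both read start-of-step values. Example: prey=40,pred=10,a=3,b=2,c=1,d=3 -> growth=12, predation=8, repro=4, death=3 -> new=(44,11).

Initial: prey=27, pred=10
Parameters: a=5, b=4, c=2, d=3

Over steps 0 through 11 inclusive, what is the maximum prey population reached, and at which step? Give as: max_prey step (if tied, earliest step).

Step 1: prey: 27+13-10=30; pred: 10+5-3=12
Step 2: prey: 30+15-14=31; pred: 12+7-3=16
Step 3: prey: 31+15-19=27; pred: 16+9-4=21
Step 4: prey: 27+13-22=18; pred: 21+11-6=26
Step 5: prey: 18+9-18=9; pred: 26+9-7=28
Step 6: prey: 9+4-10=3; pred: 28+5-8=25
Step 7: prey: 3+1-3=1; pred: 25+1-7=19
Step 8: prey: 1+0-0=1; pred: 19+0-5=14
Step 9: prey: 1+0-0=1; pred: 14+0-4=10
Step 10: prey: 1+0-0=1; pred: 10+0-3=7
Step 11: prey: 1+0-0=1; pred: 7+0-2=5
Max prey = 31 at step 2

Answer: 31 2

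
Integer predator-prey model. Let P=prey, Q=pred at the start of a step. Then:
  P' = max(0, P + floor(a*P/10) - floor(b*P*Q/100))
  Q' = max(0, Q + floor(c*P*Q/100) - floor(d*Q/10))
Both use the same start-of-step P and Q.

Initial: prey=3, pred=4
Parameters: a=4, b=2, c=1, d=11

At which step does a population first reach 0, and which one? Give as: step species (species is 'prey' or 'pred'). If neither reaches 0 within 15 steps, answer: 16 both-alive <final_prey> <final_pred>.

Answer: 1 pred

Derivation:
Step 1: prey: 3+1-0=4; pred: 4+0-4=0
First extinction: pred at step 1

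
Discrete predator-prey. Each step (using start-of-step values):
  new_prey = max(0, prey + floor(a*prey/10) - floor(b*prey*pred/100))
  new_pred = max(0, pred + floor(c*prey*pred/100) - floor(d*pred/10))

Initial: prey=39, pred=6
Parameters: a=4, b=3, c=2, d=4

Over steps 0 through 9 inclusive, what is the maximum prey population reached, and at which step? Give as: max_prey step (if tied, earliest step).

Step 1: prey: 39+15-7=47; pred: 6+4-2=8
Step 2: prey: 47+18-11=54; pred: 8+7-3=12
Step 3: prey: 54+21-19=56; pred: 12+12-4=20
Step 4: prey: 56+22-33=45; pred: 20+22-8=34
Step 5: prey: 45+18-45=18; pred: 34+30-13=51
Step 6: prey: 18+7-27=0; pred: 51+18-20=49
Step 7: prey: 0+0-0=0; pred: 49+0-19=30
Step 8: prey: 0+0-0=0; pred: 30+0-12=18
Step 9: prey: 0+0-0=0; pred: 18+0-7=11
Max prey = 56 at step 3

Answer: 56 3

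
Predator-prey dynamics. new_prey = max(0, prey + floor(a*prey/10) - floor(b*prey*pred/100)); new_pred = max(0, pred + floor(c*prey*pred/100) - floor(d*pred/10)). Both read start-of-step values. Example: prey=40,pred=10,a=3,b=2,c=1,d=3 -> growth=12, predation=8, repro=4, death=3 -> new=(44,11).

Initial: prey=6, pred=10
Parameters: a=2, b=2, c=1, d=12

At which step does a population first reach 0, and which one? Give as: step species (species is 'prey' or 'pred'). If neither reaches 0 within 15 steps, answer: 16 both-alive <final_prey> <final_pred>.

Step 1: prey: 6+1-1=6; pred: 10+0-12=0
First extinction: pred at step 1

Answer: 1 pred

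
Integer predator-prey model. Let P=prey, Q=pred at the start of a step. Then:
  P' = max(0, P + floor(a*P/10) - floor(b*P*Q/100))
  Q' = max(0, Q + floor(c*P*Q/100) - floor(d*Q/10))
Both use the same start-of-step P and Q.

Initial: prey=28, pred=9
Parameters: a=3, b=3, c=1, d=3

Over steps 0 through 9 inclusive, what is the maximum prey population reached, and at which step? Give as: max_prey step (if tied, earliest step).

Answer: 35 7

Derivation:
Step 1: prey: 28+8-7=29; pred: 9+2-2=9
Step 2: prey: 29+8-7=30; pred: 9+2-2=9
Step 3: prey: 30+9-8=31; pred: 9+2-2=9
Step 4: prey: 31+9-8=32; pred: 9+2-2=9
Step 5: prey: 32+9-8=33; pred: 9+2-2=9
Step 6: prey: 33+9-8=34; pred: 9+2-2=9
Step 7: prey: 34+10-9=35; pred: 9+3-2=10
Step 8: prey: 35+10-10=35; pred: 10+3-3=10
Step 9: prey: 35+10-10=35; pred: 10+3-3=10
Max prey = 35 at step 7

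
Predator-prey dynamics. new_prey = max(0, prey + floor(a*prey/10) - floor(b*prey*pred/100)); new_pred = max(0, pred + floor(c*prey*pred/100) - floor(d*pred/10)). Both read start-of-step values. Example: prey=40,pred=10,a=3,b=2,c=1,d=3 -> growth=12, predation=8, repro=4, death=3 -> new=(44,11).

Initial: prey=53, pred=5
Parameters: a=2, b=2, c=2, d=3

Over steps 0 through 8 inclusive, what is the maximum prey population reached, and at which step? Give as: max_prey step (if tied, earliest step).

Step 1: prey: 53+10-5=58; pred: 5+5-1=9
Step 2: prey: 58+11-10=59; pred: 9+10-2=17
Step 3: prey: 59+11-20=50; pred: 17+20-5=32
Step 4: prey: 50+10-32=28; pred: 32+32-9=55
Step 5: prey: 28+5-30=3; pred: 55+30-16=69
Step 6: prey: 3+0-4=0; pred: 69+4-20=53
Step 7: prey: 0+0-0=0; pred: 53+0-15=38
Step 8: prey: 0+0-0=0; pred: 38+0-11=27
Max prey = 59 at step 2

Answer: 59 2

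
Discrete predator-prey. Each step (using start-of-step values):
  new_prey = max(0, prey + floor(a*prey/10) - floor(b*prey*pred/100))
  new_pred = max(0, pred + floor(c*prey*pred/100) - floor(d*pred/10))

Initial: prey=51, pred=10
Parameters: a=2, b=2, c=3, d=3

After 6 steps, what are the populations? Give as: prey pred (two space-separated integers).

Step 1: prey: 51+10-10=51; pred: 10+15-3=22
Step 2: prey: 51+10-22=39; pred: 22+33-6=49
Step 3: prey: 39+7-38=8; pred: 49+57-14=92
Step 4: prey: 8+1-14=0; pred: 92+22-27=87
Step 5: prey: 0+0-0=0; pred: 87+0-26=61
Step 6: prey: 0+0-0=0; pred: 61+0-18=43

Answer: 0 43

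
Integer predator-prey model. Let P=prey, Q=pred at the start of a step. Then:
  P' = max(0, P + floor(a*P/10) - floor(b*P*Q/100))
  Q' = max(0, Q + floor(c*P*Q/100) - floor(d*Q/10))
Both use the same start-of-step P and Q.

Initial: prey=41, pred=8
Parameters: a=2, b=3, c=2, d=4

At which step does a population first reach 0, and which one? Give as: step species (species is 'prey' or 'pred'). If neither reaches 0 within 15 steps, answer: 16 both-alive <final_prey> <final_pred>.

Answer: 16 both-alive 3 2

Derivation:
Step 1: prey: 41+8-9=40; pred: 8+6-3=11
Step 2: prey: 40+8-13=35; pred: 11+8-4=15
Step 3: prey: 35+7-15=27; pred: 15+10-6=19
Step 4: prey: 27+5-15=17; pred: 19+10-7=22
Step 5: prey: 17+3-11=9; pred: 22+7-8=21
Step 6: prey: 9+1-5=5; pred: 21+3-8=16
Step 7: prey: 5+1-2=4; pred: 16+1-6=11
Step 8: prey: 4+0-1=3; pred: 11+0-4=7
Step 9: prey: 3+0-0=3; pred: 7+0-2=5
Step 10: prey: 3+0-0=3; pred: 5+0-2=3
Step 11: prey: 3+0-0=3; pred: 3+0-1=2
Step 12: prey: 3+0-0=3; pred: 2+0-0=2
Steps 13-15: state stable at prey=3, pred=2 (no change)
No extinction within 15 steps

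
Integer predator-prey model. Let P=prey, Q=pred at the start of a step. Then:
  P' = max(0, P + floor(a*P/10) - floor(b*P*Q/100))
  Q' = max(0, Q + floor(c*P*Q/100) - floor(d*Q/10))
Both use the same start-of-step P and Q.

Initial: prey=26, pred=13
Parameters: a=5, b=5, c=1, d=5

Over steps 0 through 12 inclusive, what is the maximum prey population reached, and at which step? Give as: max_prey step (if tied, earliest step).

Step 1: prey: 26+13-16=23; pred: 13+3-6=10
Step 2: prey: 23+11-11=23; pred: 10+2-5=7
Step 3: prey: 23+11-8=26; pred: 7+1-3=5
Step 4: prey: 26+13-6=33; pred: 5+1-2=4
Step 5: prey: 33+16-6=43; pred: 4+1-2=3
Step 6: prey: 43+21-6=58; pred: 3+1-1=3
Step 7: prey: 58+29-8=79; pred: 3+1-1=3
Step 8: prey: 79+39-11=107; pred: 3+2-1=4
Step 9: prey: 107+53-21=139; pred: 4+4-2=6
Step 10: prey: 139+69-41=167; pred: 6+8-3=11
Step 11: prey: 167+83-91=159; pred: 11+18-5=24
Step 12: prey: 159+79-190=48; pred: 24+38-12=50
Max prey = 167 at step 10

Answer: 167 10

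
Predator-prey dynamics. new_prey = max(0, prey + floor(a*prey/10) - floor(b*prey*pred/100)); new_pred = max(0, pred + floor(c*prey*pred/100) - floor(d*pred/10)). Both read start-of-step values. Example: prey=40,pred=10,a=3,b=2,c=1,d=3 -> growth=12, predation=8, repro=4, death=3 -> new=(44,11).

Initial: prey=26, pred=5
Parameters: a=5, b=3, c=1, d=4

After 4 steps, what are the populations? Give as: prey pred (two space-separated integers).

Answer: 93 6

Derivation:
Step 1: prey: 26+13-3=36; pred: 5+1-2=4
Step 2: prey: 36+18-4=50; pred: 4+1-1=4
Step 3: prey: 50+25-6=69; pred: 4+2-1=5
Step 4: prey: 69+34-10=93; pred: 5+3-2=6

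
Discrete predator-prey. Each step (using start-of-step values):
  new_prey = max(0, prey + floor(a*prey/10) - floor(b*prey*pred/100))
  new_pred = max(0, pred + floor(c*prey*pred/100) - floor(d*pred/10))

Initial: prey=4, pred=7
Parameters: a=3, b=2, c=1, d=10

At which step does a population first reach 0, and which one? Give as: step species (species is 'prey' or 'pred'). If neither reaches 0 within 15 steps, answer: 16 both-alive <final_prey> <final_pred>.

Step 1: prey: 4+1-0=5; pred: 7+0-7=0
First extinction: pred at step 1

Answer: 1 pred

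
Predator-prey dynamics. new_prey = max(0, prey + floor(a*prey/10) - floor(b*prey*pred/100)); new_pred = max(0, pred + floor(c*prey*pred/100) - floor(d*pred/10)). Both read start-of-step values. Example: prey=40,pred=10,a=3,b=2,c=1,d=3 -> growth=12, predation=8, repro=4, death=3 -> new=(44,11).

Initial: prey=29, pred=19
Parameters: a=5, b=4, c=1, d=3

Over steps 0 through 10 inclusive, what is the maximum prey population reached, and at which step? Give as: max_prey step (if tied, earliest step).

Answer: 39 10

Derivation:
Step 1: prey: 29+14-22=21; pred: 19+5-5=19
Step 2: prey: 21+10-15=16; pred: 19+3-5=17
Step 3: prey: 16+8-10=14; pred: 17+2-5=14
Step 4: prey: 14+7-7=14; pred: 14+1-4=11
Step 5: prey: 14+7-6=15; pred: 11+1-3=9
Step 6: prey: 15+7-5=17; pred: 9+1-2=8
Step 7: prey: 17+8-5=20; pred: 8+1-2=7
Step 8: prey: 20+10-5=25; pred: 7+1-2=6
Step 9: prey: 25+12-6=31; pred: 6+1-1=6
Step 10: prey: 31+15-7=39; pred: 6+1-1=6
Max prey = 39 at step 10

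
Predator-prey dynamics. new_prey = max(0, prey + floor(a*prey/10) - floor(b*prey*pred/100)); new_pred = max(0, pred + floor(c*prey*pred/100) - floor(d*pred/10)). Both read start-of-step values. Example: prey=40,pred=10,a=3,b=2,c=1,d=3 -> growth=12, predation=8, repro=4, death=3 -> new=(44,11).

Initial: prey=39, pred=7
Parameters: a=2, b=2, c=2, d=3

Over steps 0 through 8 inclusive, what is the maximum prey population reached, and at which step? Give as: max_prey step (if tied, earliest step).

Step 1: prey: 39+7-5=41; pred: 7+5-2=10
Step 2: prey: 41+8-8=41; pred: 10+8-3=15
Step 3: prey: 41+8-12=37; pred: 15+12-4=23
Step 4: prey: 37+7-17=27; pred: 23+17-6=34
Step 5: prey: 27+5-18=14; pred: 34+18-10=42
Step 6: prey: 14+2-11=5; pred: 42+11-12=41
Step 7: prey: 5+1-4=2; pred: 41+4-12=33
Step 8: prey: 2+0-1=1; pred: 33+1-9=25
Max prey = 41 at step 1

Answer: 41 1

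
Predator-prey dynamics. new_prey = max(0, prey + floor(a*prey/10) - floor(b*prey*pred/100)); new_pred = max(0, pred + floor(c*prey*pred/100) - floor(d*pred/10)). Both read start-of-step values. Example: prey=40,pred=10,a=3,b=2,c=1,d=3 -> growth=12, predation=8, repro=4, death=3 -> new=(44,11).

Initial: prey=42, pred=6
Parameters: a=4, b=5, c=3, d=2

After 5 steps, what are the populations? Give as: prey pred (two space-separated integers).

Step 1: prey: 42+16-12=46; pred: 6+7-1=12
Step 2: prey: 46+18-27=37; pred: 12+16-2=26
Step 3: prey: 37+14-48=3; pred: 26+28-5=49
Step 4: prey: 3+1-7=0; pred: 49+4-9=44
Step 5: prey: 0+0-0=0; pred: 44+0-8=36

Answer: 0 36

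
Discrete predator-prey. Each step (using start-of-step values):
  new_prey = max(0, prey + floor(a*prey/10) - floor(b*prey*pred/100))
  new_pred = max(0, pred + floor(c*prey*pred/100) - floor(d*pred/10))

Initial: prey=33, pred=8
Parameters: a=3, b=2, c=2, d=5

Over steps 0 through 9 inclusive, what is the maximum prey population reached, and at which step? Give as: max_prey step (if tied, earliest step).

Answer: 45 3

Derivation:
Step 1: prey: 33+9-5=37; pred: 8+5-4=9
Step 2: prey: 37+11-6=42; pred: 9+6-4=11
Step 3: prey: 42+12-9=45; pred: 11+9-5=15
Step 4: prey: 45+13-13=45; pred: 15+13-7=21
Step 5: prey: 45+13-18=40; pred: 21+18-10=29
Step 6: prey: 40+12-23=29; pred: 29+23-14=38
Step 7: prey: 29+8-22=15; pred: 38+22-19=41
Step 8: prey: 15+4-12=7; pred: 41+12-20=33
Step 9: prey: 7+2-4=5; pred: 33+4-16=21
Max prey = 45 at step 3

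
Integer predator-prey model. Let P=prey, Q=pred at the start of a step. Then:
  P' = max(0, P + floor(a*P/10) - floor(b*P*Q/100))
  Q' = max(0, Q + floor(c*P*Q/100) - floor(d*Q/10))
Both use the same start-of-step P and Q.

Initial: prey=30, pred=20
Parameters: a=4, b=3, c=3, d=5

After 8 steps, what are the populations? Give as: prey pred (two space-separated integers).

Answer: 7 2

Derivation:
Step 1: prey: 30+12-18=24; pred: 20+18-10=28
Step 2: prey: 24+9-20=13; pred: 28+20-14=34
Step 3: prey: 13+5-13=5; pred: 34+13-17=30
Step 4: prey: 5+2-4=3; pred: 30+4-15=19
Step 5: prey: 3+1-1=3; pred: 19+1-9=11
Step 6: prey: 3+1-0=4; pred: 11+0-5=6
Step 7: prey: 4+1-0=5; pred: 6+0-3=3
Step 8: prey: 5+2-0=7; pred: 3+0-1=2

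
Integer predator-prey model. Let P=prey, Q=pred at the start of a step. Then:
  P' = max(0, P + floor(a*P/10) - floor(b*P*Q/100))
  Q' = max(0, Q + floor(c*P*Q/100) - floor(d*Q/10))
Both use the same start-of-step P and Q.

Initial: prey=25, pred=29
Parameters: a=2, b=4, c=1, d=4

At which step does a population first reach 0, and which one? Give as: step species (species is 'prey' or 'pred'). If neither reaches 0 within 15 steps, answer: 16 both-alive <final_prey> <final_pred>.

Step 1: prey: 25+5-29=1; pred: 29+7-11=25
Step 2: prey: 1+0-1=0; pred: 25+0-10=15
First extinction: prey at step 2

Answer: 2 prey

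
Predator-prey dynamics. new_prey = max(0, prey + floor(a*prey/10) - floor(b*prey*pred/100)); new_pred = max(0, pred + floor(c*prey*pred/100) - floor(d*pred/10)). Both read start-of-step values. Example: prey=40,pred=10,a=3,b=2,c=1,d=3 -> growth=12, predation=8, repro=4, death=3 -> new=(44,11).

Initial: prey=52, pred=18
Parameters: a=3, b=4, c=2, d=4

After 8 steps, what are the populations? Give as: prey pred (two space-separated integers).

Answer: 0 3

Derivation:
Step 1: prey: 52+15-37=30; pred: 18+18-7=29
Step 2: prey: 30+9-34=5; pred: 29+17-11=35
Step 3: prey: 5+1-7=0; pred: 35+3-14=24
Step 4: prey: 0+0-0=0; pred: 24+0-9=15
Step 5: prey: 0+0-0=0; pred: 15+0-6=9
Step 6: prey: 0+0-0=0; pred: 9+0-3=6
Step 7: prey: 0+0-0=0; pred: 6+0-2=4
Step 8: prey: 0+0-0=0; pred: 4+0-1=3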